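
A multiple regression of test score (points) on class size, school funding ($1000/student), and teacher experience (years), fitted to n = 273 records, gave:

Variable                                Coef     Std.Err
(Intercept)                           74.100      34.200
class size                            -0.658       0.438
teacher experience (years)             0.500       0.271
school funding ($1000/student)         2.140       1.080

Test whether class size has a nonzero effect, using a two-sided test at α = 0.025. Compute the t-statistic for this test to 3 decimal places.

t = -1.502

Read off: b = -0.658, SE = 0.438 for class size.
H₀: β₁ = 0 vs H₁: β₁ ≠ 0.
t = -0.658 / 0.438 = -1.502.
df = n − k − 1 = 273 − 3 − 1 = 269.
Two-sided p ≈ 0.1342, which is ≥ 0.025, so fail to reject H₀.
The data do not give significant evidence of an association between class size and test score, after adjusting for the other predictors.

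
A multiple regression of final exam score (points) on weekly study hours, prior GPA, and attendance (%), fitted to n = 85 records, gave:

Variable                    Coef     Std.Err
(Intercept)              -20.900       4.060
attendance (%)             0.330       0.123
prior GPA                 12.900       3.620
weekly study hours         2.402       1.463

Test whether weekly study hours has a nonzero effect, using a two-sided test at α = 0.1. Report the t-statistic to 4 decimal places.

Read off: b = 2.402, SE = 1.463 for weekly study hours.
H₀: β₁ = 0 vs H₁: β₁ ≠ 0.
t = 2.402 / 1.463 = 1.6418.
df = n − k − 1 = 85 − 3 − 1 = 81.
Two-sided p ≈ 0.1045, which is ≥ 0.1, so fail to reject H₀.
The data do not give significant evidence of an association between weekly study hours and final exam score, after adjusting for the other predictors.

t = 1.6418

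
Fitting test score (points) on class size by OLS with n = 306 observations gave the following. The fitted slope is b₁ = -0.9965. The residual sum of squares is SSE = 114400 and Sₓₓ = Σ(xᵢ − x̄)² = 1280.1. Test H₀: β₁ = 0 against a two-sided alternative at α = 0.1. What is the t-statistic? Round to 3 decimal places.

MSE = SSE/(n − 2) = 114400/304 = 376.316.
SE(b₁) = √(MSE/Sₓₓ) = √(376.316/1280.1) = 0.542193.
t = -0.9965 / 0.542193 = -1.838.
df = n − 2 = 304.
Two-sided p ≈ 0.0671, which is < 0.1, so reject H₀.
There is evidence that class size is associated with test score.

t = -1.838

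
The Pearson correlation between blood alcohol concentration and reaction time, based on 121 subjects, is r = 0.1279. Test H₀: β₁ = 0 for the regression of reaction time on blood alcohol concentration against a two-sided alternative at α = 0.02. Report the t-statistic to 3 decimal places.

t = r·√(n − 2)/√(1 − r²) = 0.1279·√119/√0.983642 = 1.407.
df = n − 2 = 119.
Two-sided p ≈ 0.1621, which is ≥ 0.02, so fail to reject H₀.
The data do not give significant evidence of a linear association between blood alcohol concentration and reaction time.

t = 1.407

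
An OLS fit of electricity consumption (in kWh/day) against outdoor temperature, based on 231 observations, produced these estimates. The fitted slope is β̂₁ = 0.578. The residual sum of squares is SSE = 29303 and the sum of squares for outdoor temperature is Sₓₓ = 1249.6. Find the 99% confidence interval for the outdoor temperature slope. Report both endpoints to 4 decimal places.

MSE = SSE/(n − 2) = 29303/229 = 127.961.
SE(β̂₁) = √(MSE/Sₓₓ) = √(127.961/1249.6) = 0.320002.
df = n − 2 = 229.
t* = t_{0.005, 229} = 2.597468.
Margin = t* × SE = 2.597468 × 0.320002 = 0.831195.
CI: 0.578 ± 0.831195 → (-0.2532, 1.4092).
With 99% confidence, each one-unit increase in outdoor temperature is associated with a change of between -0.2532 and 1.4092 kWh/day in electricity consumption.

(-0.2532, 1.4092)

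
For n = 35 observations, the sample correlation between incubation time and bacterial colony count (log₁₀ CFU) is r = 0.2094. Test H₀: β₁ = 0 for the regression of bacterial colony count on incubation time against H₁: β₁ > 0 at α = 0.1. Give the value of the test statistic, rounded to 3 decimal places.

t = 1.230

t = r·√(n − 2)/√(1 − r²) = 0.2094·√33/√0.956152 = 1.230.
df = n − 2 = 33.
One-sided p ≈ 0.1137, which is ≥ 0.1, so fail to reject H₀.
The data do not give significant evidence of a linear association between incubation time and bacterial colony count.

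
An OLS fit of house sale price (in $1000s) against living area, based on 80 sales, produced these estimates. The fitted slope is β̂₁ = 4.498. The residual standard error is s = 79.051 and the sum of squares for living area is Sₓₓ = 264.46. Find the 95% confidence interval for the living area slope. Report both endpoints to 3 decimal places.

SE(β̂₁) = s/√Sₓₓ = 79.051/√264.46 = 4.86102.
df = n − 2 = 78.
t* = t_{0.025, 78} = 1.990847.
Margin = t* × SE = 1.990847 × 4.86102 = 9.67755.
CI: 4.498 ± 9.67755 → (-5.180, 14.176).
With 95% confidence, each one-unit increase in living area is associated with a change of between -5.180 and 14.176 $1000s in house sale price.

(-5.180, 14.176)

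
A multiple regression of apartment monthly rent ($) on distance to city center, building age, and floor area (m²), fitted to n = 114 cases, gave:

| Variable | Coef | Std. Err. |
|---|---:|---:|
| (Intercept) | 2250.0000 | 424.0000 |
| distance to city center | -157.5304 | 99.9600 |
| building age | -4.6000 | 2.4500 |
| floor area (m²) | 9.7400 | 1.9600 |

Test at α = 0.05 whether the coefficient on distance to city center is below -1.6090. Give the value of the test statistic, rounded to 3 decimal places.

t = -1.560

Read off: b = -157.5304, SE = 99.9600 for distance to city center.
H₀: β₁ = -1.6090 vs H₁: β₁ < -1.6090.
t = (-157.5304 − (-1.6090)) / 99.9600 = -1.560.
df = n − k − 1 = 114 − 3 − 1 = 110.
One-sided p ≈ 0.0608, which is ≥ 0.05, so fail to reject H₀.
The data do not give significant evidence that the true slope on distance to city center is below -1.6090 $ per unit, holding the other predictors fixed.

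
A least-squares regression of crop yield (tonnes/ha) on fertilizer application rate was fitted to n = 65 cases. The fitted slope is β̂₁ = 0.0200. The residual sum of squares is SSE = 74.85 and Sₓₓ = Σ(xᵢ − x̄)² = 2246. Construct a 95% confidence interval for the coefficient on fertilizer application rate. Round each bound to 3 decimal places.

(-0.026, 0.066)

MSE = SSE/(n − 2) = 74.85/63 = 1.1881.
SE(β̂₁) = √(MSE/Sₓₓ) = √(1.1881/2246) = 0.0229996.
df = n − 2 = 63.
t* = t_{0.025, 63} = 1.998341.
Margin = t* × SE = 1.998341 × 0.0229996 = 0.04596.
CI: 0.0200 ± 0.04596 → (-0.026, 0.066).
With 95% confidence, each one-unit increase in fertilizer application rate is associated with a change of between -0.026 and 0.066 tonnes/ha in crop yield.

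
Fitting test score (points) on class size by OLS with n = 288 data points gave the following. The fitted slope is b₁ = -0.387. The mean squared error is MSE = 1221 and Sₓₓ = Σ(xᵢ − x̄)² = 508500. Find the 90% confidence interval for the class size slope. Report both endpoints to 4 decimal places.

(-0.4679, -0.3061)

SE(b₁) = √(MSE/Sₓₓ) = √(1221/508500) = 0.0490018.
df = n − 2 = 286.
t* = t_{0.05, 286} = 1.650199.
Margin = t* × SE = 1.650199 × 0.0490018 = 0.080863.
CI: -0.387 ± 0.080863 → (-0.4679, -0.3061).
With 90% confidence, each one-unit increase in class size is associated with a change of between -0.4679 and -0.3061 points in test score.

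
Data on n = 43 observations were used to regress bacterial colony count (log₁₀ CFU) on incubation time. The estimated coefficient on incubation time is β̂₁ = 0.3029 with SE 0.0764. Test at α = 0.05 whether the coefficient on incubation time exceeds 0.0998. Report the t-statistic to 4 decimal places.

H₀: β₁ = 0.0998 vs H₁: β₁ > 0.0998.
t = (β̂₁ − β₁⁰)/SE = (0.3029 − 0.0998) / 0.0764 = 2.6584.
df = n − 2 = 43 − 2 = 41.
One-sided p ≈ 0.0056, which is < 0.05, so reject H₀.
There is evidence that the true slope on incubation time exceeds 0.0998 log₁₀ CFU per unit.

t = 2.6584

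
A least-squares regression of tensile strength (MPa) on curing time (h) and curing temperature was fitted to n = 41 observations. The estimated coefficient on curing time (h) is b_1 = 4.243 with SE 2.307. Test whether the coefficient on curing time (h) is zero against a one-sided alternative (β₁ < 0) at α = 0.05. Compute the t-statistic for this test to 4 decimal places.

H₀: β₁ = 0 vs H₁: β₁ < 0.
t = (b_1 − β₁⁰)/SE = 4.243 / 2.307 = 1.8392.
df = n − k − 1 = 41 − 2 − 1 = 38.
One-sided p ≈ 0.9631, which is ≥ 0.05, so fail to reject H₀.
The data do not give significant evidence that the true slope on curing time (h) is negative, holding the other predictors fixed.

t = 1.8392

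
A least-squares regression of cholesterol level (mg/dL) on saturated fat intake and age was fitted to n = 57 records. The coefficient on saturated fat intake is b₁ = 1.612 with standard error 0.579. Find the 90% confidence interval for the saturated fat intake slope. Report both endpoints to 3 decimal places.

(0.643, 2.581)

df = n − k − 1 = 57 − 2 − 1 = 54.
t* = t_{0.05, 54} = 1.673565.
Margin = t* × SE = 1.673565 × 0.579 = 0.96899.
CI: 1.612 ± 0.96899 → (0.643, 2.581).
With 90% confidence, each one-unit increase in saturated fat intake is associated with a change of between 0.643 and 2.581 mg/dL in cholesterol level, holding the other predictors fixed.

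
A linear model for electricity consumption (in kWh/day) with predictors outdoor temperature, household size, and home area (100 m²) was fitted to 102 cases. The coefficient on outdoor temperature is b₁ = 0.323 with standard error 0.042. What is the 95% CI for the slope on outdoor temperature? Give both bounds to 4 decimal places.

(0.2397, 0.4063)

df = n − k − 1 = 102 − 3 − 1 = 98.
t* = t_{0.025, 98} = 1.984467.
Margin = t* × SE = 1.984467 × 0.042 = 0.083348.
CI: 0.323 ± 0.083348 → (0.2397, 0.4063).
With 95% confidence, each one-unit increase in outdoor temperature is associated with a change of between 0.2397 and 0.4063 kWh/day in electricity consumption, holding the other predictors fixed.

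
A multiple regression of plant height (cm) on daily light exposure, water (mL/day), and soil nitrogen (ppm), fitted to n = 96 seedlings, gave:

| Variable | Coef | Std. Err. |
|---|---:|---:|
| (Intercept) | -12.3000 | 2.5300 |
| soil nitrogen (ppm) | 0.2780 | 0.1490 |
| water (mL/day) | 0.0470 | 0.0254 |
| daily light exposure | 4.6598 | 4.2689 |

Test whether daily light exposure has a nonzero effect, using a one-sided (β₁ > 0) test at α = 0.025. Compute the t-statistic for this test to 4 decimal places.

t = 1.0916

Read off: b = 4.6598, SE = 4.2689 for daily light exposure.
H₀: β₁ = 0 vs H₁: β₁ > 0.
t = 4.6598 / 4.2689 = 1.0916.
df = n − k − 1 = 96 − 3 − 1 = 92.
One-sided p ≈ 0.1389, which is ≥ 0.025, so fail to reject H₀.
The data do not give significant evidence that the true slope on daily light exposure is positive, holding the other predictors fixed.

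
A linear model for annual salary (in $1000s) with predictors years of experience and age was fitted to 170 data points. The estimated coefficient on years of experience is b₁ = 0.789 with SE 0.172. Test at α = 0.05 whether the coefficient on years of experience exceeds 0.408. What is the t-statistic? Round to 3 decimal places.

t = 2.215

H₀: β₁ = 0.408 vs H₁: β₁ > 0.408.
t = (b₁ − β₁⁰)/SE = (0.789 − 0.408) / 0.172 = 2.215.
df = n − k − 1 = 170 − 2 − 1 = 167.
One-sided p ≈ 0.0141, which is < 0.05, so reject H₀.
There is evidence that the true slope on years of experience exceeds 0.408 $1000s per unit, holding the other predictors fixed.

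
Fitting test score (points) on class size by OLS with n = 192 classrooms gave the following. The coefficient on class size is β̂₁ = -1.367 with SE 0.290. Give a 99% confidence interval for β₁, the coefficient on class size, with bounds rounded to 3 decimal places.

df = n − 2 = 192 − 2 = 190.
t* = t_{0.005, 190} = 2.601952.
Margin = t* × SE = 2.601952 × 0.290 = 0.75457.
CI: -1.367 ± 0.75457 → (-2.122, -0.612).
With 99% confidence, each one-unit increase in class size is associated with a change of between -2.122 and -0.612 points in test score.

(-2.122, -0.612)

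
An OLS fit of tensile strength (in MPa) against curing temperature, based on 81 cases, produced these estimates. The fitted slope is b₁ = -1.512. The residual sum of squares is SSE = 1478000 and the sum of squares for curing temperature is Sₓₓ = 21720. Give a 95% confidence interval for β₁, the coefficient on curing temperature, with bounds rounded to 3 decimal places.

MSE = SSE/(n − 2) = 1478000/79 = 18708.9.
SE(b₁) = √(MSE/Sₓₓ) = √(18708.9/21720) = 0.928098.
df = n − 2 = 79.
t* = t_{0.025, 79} = 1.99045.
Margin = t* × SE = 1.99045 × 0.928098 = 1.84733.
CI: -1.512 ± 1.84733 → (-3.359, 0.335).
With 95% confidence, each one-unit increase in curing temperature is associated with a change of between -3.359 and 0.335 MPa in tensile strength.

(-3.359, 0.335)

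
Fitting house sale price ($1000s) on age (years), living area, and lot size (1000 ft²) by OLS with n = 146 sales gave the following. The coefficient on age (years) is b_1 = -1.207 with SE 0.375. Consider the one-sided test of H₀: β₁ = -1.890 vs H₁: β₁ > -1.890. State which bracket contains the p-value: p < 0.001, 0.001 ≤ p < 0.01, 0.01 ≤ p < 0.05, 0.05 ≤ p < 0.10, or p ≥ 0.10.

0.01 ≤ p < 0.05

t = (-1.207 − (-1.890)) / 0.375 = 1.821.
df = n − k − 1 = 146 − 3 − 1 = 142.
One-sided p = P(T_{142} > t) ≈ 0.0353.
So 0.01 ≤ p < 0.05.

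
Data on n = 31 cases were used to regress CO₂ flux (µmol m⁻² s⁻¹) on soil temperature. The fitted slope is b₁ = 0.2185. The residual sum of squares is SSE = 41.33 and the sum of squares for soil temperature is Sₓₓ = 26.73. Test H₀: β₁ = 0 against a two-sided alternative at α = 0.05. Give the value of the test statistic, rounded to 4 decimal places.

MSE = SSE/(n − 2) = 41.33/29 = 1.42517.
SE(b₁) = √(MSE/Sₓₓ) = √(1.42517/26.73) = 0.230905.
t = 0.2185 / 0.230905 = 0.9463.
df = n − 2 = 29.
Two-sided p ≈ 0.3518, which is ≥ 0.05, so fail to reject H₀.
The data do not give significant evidence of an association between soil temperature and CO₂ flux.

t = 0.9463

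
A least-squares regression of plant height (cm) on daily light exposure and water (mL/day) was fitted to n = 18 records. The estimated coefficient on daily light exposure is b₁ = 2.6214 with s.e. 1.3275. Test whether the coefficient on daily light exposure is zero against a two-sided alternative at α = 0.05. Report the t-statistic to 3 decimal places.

H₀: β₁ = 0 vs H₁: β₁ ≠ 0.
t = (b₁ − β₁⁰)/SE = 2.6214 / 1.3275 = 1.975.
df = n − k − 1 = 18 − 2 − 1 = 15.
Two-sided p ≈ 0.0670, which is ≥ 0.05, so fail to reject H₀.
The data do not give significant evidence of an association between daily light exposure and plant height, after adjusting for the other predictors.

t = 1.975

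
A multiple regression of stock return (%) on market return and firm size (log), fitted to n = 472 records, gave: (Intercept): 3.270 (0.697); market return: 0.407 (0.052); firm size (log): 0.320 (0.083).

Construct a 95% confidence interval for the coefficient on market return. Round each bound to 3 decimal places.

(0.305, 0.509)

Read off: b = 0.407, SE = 0.052 for market return.
df = n − k − 1 = 472 − 2 − 1 = 469.
t* = t_{0.025, 469} = 1.965035.
Margin = t* × SE = 1.965035 × 0.052 = 0.10218.
CI: 0.407 ± 0.10218 → (0.305, 0.509).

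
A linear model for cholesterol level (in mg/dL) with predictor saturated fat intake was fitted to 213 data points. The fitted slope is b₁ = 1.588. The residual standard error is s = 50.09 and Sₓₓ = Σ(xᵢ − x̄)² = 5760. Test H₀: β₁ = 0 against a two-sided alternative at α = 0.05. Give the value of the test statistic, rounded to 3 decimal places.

SE(b₁) = s/√Sₓₓ = 50.09/√5760 = 0.659994.
t = 1.588 / 0.659994 = 2.406.
df = n − 2 = 211.
Two-sided p ≈ 0.0170, which is < 0.05, so reject H₀.
There is evidence that saturated fat intake is associated with cholesterol level.

t = 2.406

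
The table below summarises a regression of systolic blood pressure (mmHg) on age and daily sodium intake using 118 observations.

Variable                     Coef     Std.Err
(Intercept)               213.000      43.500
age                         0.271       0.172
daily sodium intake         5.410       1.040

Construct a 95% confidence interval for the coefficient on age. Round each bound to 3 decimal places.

(-0.070, 0.612)

Read off: b = 0.271, SE = 0.172 for age.
df = n − k − 1 = 118 − 2 − 1 = 115.
t* = t_{0.025, 115} = 1.980808.
Margin = t* × SE = 1.980808 × 0.172 = 0.34070.
CI: 0.271 ± 0.34070 → (-0.070, 0.612).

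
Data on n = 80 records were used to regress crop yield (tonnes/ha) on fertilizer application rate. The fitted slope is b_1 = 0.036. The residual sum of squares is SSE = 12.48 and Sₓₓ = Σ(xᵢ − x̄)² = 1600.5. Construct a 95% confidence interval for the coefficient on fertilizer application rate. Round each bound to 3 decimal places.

(0.016, 0.056)

MSE = SSE/(n − 2) = 12.48/78 = 0.16.
SE(b_1) = √(MSE/Sₓₓ) = √(0.16/1600.5) = 0.00999844.
df = n − 2 = 78.
t* = t_{0.025, 78} = 1.990847.
Margin = t* × SE = 1.990847 × 0.00999844 = 0.01991.
CI: 0.036 ± 0.01991 → (0.016, 0.056).
With 95% confidence, each one-unit increase in fertilizer application rate is associated with a change of between 0.016 and 0.056 tonnes/ha in crop yield.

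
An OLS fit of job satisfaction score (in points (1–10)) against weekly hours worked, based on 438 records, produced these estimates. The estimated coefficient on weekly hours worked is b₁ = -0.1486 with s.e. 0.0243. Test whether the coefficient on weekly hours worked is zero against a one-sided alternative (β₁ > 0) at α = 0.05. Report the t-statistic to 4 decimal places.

t = -6.1152

H₀: β₁ = 0 vs H₁: β₁ > 0.
t = (b₁ − β₁⁰)/SE = -0.1486 / 0.0243 = -6.1152.
df = n − 2 = 438 − 2 = 436.
One-sided p ≈ 1.0000, which is ≥ 0.05, so fail to reject H₀.
The data do not give significant evidence that the true slope on weekly hours worked is positive.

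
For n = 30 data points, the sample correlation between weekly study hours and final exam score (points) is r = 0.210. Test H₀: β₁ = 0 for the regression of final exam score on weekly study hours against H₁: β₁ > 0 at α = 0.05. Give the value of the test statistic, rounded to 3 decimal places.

t = r·√(n − 2)/√(1 − r²) = 0.210·√28/√0.9559 = 1.137.
df = n − 2 = 28.
One-sided p ≈ 0.1327, which is ≥ 0.05, so fail to reject H₀.
The data do not give significant evidence of a linear association between weekly study hours and final exam score.

t = 1.137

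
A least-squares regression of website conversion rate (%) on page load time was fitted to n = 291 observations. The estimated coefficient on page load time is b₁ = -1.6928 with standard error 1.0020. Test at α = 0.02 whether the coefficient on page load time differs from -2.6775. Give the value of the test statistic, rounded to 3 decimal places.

t = 0.983

H₀: β₁ = -2.6775 vs H₁: β₁ ≠ -2.6775.
t = (b₁ − β₁⁰)/SE = (-1.6928 − (-2.6775)) / 1.0020 = 0.983.
df = n − 2 = 291 − 2 = 289.
Two-sided p ≈ 0.3266, which is ≥ 0.02, so fail to reject H₀.
The data are consistent with a true slope of -2.6775 % per unit of page load time.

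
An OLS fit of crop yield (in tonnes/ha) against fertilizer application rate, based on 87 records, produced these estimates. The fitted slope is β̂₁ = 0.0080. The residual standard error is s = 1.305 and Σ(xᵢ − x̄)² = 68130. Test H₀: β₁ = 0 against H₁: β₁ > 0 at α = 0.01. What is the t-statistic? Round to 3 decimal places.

t = 1.600

SE(β̂₁) = s/√Sₓₓ = 1.305/√68130 = 0.00499967.
t = 0.0080 / 0.00499967 = 1.600.
df = n − 2 = 85.
One-sided p ≈ 0.0566, which is ≥ 0.01, so fail to reject H₀.
The data do not give significant evidence that the true slope on fertilizer application rate is positive.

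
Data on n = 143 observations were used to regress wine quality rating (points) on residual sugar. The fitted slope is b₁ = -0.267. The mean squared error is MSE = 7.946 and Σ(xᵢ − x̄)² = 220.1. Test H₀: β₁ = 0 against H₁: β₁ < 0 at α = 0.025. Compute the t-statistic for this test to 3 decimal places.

SE(b₁) = √(MSE/Sₓₓ) = √(7.946/220.1) = 0.190005.
t = -0.267 / 0.190005 = -1.405.
df = n − 2 = 141.
One-sided p ≈ 0.0811, which is ≥ 0.025, so fail to reject H₀.
The data do not give significant evidence that the true slope on residual sugar is negative.

t = -1.405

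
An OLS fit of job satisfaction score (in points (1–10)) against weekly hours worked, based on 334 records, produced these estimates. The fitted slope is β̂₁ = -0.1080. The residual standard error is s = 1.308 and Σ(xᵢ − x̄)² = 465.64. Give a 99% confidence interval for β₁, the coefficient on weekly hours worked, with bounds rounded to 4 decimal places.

SE(β̂₁) = s/√Sₓₓ = 1.308/√465.64 = 0.0606153.
df = n − 2 = 332.
t* = t_{0.005, 332} = 2.590719.
Margin = t* × SE = 2.590719 × 0.0606153 = 0.157037.
CI: -0.1080 ± 0.157037 → (-0.2650, 0.0490).
With 99% confidence, each one-unit increase in weekly hours worked is associated with a change of between -0.2650 and 0.0490 points (1–10) in job satisfaction score.

(-0.2650, 0.0490)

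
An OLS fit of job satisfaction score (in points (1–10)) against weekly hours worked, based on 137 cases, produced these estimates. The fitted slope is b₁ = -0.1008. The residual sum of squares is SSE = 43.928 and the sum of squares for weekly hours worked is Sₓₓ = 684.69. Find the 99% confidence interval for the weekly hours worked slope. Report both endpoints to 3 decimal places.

(-0.158, -0.044)

MSE = SSE/(n − 2) = 43.928/135 = 0.325393.
SE(b₁) = √(MSE/Sₓₓ) = √(0.325393/684.69) = 0.0218.
df = n − 2 = 135.
t* = t_{0.005, 135} = 2.612738.
Margin = t* × SE = 2.612738 × 0.0218 = 0.05696.
CI: -0.1008 ± 0.05696 → (-0.158, -0.044).
With 99% confidence, each one-unit increase in weekly hours worked is associated with a change of between -0.158 and -0.044 points (1–10) in job satisfaction score.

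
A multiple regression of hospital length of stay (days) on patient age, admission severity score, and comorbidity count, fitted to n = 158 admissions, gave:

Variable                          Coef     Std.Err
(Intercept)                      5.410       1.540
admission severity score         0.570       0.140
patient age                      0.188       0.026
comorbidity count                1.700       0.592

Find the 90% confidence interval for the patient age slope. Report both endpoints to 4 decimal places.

Read off: b = 0.188, SE = 0.026 for patient age.
df = n − k − 1 = 158 − 3 − 1 = 154.
t* = t_{0.05, 154} = 1.654808.
Margin = t* × SE = 1.654808 × 0.026 = 0.043025.
CI: 0.188 ± 0.043025 → (0.1450, 0.2310).

(0.1450, 0.2310)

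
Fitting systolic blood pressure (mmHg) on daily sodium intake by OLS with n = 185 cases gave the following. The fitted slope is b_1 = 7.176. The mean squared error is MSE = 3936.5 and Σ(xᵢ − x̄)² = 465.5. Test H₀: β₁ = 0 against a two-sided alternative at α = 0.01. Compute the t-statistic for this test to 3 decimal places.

SE(b_1) = √(MSE/Sₓₓ) = √(3936.5/465.5) = 2.90801.
t = 7.176 / 2.90801 = 2.468.
df = n − 2 = 183.
Two-sided p ≈ 0.0145, which is ≥ 0.01, so fail to reject H₀.
The data do not give significant evidence of an association between daily sodium intake and systolic blood pressure.

t = 2.468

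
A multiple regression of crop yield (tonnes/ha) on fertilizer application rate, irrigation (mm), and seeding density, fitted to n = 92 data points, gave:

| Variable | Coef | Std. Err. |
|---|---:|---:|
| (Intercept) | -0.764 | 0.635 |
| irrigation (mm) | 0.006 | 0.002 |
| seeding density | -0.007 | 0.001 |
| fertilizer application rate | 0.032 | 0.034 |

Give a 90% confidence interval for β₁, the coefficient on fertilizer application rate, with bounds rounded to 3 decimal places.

Read off: b = 0.032, SE = 0.034 for fertilizer application rate.
df = n − k − 1 = 92 − 3 − 1 = 88.
t* = t_{0.05, 88} = 1.662354.
Margin = t* × SE = 1.662354 × 0.034 = 0.05652.
CI: 0.032 ± 0.05652 → (-0.025, 0.089).

(-0.025, 0.089)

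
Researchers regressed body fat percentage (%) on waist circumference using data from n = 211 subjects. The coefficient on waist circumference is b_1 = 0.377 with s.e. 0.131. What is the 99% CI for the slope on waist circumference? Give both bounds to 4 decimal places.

df = n − 2 = 211 − 2 = 209.
t* = t_{0.005, 209} = 2.599557.
Margin = t* × SE = 2.599557 × 0.131 = 0.340542.
CI: 0.377 ± 0.340542 → (0.0365, 0.7175).
With 99% confidence, each one-unit increase in waist circumference is associated with a change of between 0.0365 and 0.7175 % in body fat percentage.

(0.0365, 0.7175)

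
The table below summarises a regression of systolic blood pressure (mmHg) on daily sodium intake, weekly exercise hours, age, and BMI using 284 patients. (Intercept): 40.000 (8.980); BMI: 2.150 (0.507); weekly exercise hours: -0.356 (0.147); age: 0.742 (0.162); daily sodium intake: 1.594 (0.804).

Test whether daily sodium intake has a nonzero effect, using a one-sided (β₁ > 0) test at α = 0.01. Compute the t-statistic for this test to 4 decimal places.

t = 1.9826

Read off: b = 1.594, SE = 0.804 for daily sodium intake.
H₀: β₁ = 0 vs H₁: β₁ > 0.
t = 1.594 / 0.804 = 1.9826.
df = n − k − 1 = 284 − 4 − 1 = 279.
One-sided p ≈ 0.0242, which is ≥ 0.01, so fail to reject H₀.
The data do not give significant evidence that the true slope on daily sodium intake is positive, holding the other predictors fixed.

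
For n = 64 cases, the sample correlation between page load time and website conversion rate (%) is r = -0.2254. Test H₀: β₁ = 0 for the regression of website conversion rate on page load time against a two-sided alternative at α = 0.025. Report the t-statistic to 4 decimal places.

t = r·√(n − 2)/√(1 − r²) = -0.2254·√62/√0.949195 = -1.8217.
df = n − 2 = 62.
Two-sided p ≈ 0.0733, which is ≥ 0.025, so fail to reject H₀.
The data do not give significant evidence of a linear association between page load time and website conversion rate.

t = -1.8217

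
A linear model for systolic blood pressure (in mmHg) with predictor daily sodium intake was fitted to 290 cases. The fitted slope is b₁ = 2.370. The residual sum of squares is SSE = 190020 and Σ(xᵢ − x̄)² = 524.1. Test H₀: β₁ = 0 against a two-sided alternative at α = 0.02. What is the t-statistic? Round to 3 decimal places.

MSE = SSE/(n − 2) = 190020/288 = 659.792.
SE(b₁) = √(MSE/Sₓₓ) = √(659.792/524.1) = 1.12201.
t = 2.370 / 1.12201 = 2.112.
df = n − 2 = 288.
Two-sided p ≈ 0.0355, which is ≥ 0.02, so fail to reject H₀.
The data do not give significant evidence of an association between daily sodium intake and systolic blood pressure.

t = 2.112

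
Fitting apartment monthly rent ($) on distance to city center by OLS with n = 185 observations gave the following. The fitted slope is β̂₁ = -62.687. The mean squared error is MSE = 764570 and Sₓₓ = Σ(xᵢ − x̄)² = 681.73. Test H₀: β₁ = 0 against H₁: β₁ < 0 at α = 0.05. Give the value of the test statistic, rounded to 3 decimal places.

t = -1.872

SE(β̂₁) = √(MSE/Sₓₓ) = √(764570/681.73) = 33.489.
t = -62.687 / 33.489 = -1.872.
df = n − 2 = 183.
One-sided p ≈ 0.0314, which is < 0.05, so reject H₀.
There is evidence that the true slope on distance to city center is negative.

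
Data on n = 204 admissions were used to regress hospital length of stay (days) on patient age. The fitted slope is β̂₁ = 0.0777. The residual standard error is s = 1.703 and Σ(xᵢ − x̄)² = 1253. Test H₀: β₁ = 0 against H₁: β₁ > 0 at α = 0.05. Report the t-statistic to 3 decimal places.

t = 1.615

SE(β̂₁) = s/√Sₓₓ = 1.703/√1253 = 0.0481104.
t = 0.0777 / 0.0481104 = 1.615.
df = n − 2 = 202.
One-sided p ≈ 0.0539, which is ≥ 0.05, so fail to reject H₀.
The data do not give significant evidence that the true slope on patient age is positive.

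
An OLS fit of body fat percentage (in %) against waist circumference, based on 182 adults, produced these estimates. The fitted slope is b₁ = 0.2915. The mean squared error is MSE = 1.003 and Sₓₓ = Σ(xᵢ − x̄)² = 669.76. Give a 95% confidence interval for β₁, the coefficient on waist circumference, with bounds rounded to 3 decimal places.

SE(b₁) = √(MSE/Sₓₓ) = √(1.003/669.76) = 0.0386982.
df = n − 2 = 180.
t* = t_{0.025, 180} = 1.973231.
Margin = t* × SE = 1.973231 × 0.0386982 = 0.07636.
CI: 0.2915 ± 0.07636 → (0.215, 0.368).
With 95% confidence, each one-unit increase in waist circumference is associated with a change of between 0.215 and 0.368 % in body fat percentage.

(0.215, 0.368)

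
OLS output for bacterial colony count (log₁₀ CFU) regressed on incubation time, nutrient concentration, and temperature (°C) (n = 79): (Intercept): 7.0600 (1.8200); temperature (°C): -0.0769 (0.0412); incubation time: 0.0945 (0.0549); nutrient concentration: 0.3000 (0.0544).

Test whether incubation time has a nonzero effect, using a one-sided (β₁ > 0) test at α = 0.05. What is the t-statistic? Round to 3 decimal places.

t = 1.721

Read off: b = 0.0945, SE = 0.0549 for incubation time.
H₀: β₁ = 0 vs H₁: β₁ > 0.
t = 0.0945 / 0.0549 = 1.721.
df = n − k − 1 = 79 − 3 − 1 = 75.
One-sided p ≈ 0.0447, which is < 0.05, so reject H₀.
There is evidence that the true slope on incubation time is positive, holding the other predictors fixed.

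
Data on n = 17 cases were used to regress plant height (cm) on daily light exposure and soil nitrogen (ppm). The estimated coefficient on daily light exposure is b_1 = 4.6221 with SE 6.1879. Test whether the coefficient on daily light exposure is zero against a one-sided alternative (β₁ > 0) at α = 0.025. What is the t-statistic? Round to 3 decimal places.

H₀: β₁ = 0 vs H₁: β₁ > 0.
t = (b_1 − β₁⁰)/SE = 4.6221 / 6.1879 = 0.747.
df = n − k − 1 = 17 − 2 − 1 = 14.
One-sided p ≈ 0.2337, which is ≥ 0.025, so fail to reject H₀.
The data do not give significant evidence that the true slope on daily light exposure is positive, holding the other predictors fixed.

t = 0.747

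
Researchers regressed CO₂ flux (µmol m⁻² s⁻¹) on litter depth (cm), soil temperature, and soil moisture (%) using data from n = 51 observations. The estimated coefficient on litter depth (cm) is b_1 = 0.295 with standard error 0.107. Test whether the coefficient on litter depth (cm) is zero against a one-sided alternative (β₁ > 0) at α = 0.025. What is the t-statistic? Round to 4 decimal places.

t = 2.7570

H₀: β₁ = 0 vs H₁: β₁ > 0.
t = (b_1 − β₁⁰)/SE = 0.295 / 0.107 = 2.7570.
df = n − k − 1 = 51 − 3 − 1 = 47.
One-sided p ≈ 0.0041, which is < 0.025, so reject H₀.
There is evidence that the true slope on litter depth (cm) is positive, holding the other predictors fixed.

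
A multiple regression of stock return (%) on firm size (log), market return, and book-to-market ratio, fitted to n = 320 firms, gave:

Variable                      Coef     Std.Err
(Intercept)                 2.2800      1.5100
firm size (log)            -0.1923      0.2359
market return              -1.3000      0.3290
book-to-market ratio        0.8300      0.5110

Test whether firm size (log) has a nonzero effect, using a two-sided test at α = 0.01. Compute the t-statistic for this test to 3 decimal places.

Read off: b = -0.1923, SE = 0.2359 for firm size (log).
H₀: β₁ = 0 vs H₁: β₁ ≠ 0.
t = -0.1923 / 0.2359 = -0.815.
df = n − k − 1 = 320 − 3 − 1 = 316.
Two-sided p ≈ 0.4156, which is ≥ 0.01, so fail to reject H₀.
The data do not give significant evidence of an association between firm size (log) and stock return, after adjusting for the other predictors.

t = -0.815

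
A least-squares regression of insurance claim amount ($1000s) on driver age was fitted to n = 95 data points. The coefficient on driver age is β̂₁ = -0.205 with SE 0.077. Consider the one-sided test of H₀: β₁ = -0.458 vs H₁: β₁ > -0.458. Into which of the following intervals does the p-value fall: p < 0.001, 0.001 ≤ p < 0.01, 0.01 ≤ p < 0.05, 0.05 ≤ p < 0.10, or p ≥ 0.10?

t = (-0.205 − (-0.458)) / 0.077 = 3.286.
df = n − 2 = 95 − 2 = 93.
One-sided p = P(T_{93} > t) ≈ 0.0007.
So p < 0.001.

p < 0.001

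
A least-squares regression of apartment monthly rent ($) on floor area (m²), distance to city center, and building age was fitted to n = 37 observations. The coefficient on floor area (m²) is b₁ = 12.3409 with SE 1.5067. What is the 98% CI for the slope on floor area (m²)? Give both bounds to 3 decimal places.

df = n − k − 1 = 37 − 3 − 1 = 33.
t* = t_{0.01, 33} = 2.444794.
Margin = t* × SE = 2.444794 × 1.5067 = 3.68357.
CI: 12.3409 ± 3.68357 → (8.657, 16.024).
With 98% confidence, each one-unit increase in floor area (m²) is associated with a change of between 8.657 and 16.024 $ in apartment monthly rent, holding the other predictors fixed.

(8.657, 16.024)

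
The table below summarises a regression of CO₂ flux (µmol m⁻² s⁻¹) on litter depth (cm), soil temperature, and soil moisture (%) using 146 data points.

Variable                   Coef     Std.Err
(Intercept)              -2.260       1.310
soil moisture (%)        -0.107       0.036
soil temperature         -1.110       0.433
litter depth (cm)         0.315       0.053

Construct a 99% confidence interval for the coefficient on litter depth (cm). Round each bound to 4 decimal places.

Read off: b = 0.315, SE = 0.053 for litter depth (cm).
df = n − k − 1 = 146 − 3 − 1 = 142.
t* = t_{0.005, 142} = 2.610895.
Margin = t* × SE = 2.610895 × 0.053 = 0.138377.
CI: 0.315 ± 0.138377 → (0.1766, 0.4534).

(0.1766, 0.4534)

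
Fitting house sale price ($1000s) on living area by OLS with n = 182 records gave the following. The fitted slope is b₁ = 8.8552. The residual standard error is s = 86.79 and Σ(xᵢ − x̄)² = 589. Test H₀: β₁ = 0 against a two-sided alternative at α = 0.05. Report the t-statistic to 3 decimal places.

SE(b₁) = s/√Sₓₓ = 86.79/√589 = 3.57612.
t = 8.8552 / 3.57612 = 2.476.
df = n − 2 = 180.
Two-sided p ≈ 0.0142, which is < 0.05, so reject H₀.
There is evidence that living area is associated with house sale price.

t = 2.476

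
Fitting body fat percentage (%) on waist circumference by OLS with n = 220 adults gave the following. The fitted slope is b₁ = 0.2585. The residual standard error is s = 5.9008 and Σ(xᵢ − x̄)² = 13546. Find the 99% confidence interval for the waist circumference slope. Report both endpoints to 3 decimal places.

(0.127, 0.390)

SE(b₁) = s/√Sₓₓ = 5.9008/√13546 = 0.0506997.
df = n − 2 = 218.
t* = t_{0.005, 218} = 2.598569.
Margin = t* × SE = 2.598569 × 0.0506997 = 0.13175.
CI: 0.2585 ± 0.13175 → (0.127, 0.390).
With 99% confidence, each one-unit increase in waist circumference is associated with a change of between 0.127 and 0.390 % in body fat percentage.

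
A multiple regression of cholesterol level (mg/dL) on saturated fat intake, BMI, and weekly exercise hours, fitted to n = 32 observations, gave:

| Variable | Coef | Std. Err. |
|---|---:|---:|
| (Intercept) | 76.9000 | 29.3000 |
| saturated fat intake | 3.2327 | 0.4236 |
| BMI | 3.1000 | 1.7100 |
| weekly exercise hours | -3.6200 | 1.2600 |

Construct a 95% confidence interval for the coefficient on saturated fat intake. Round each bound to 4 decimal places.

Read off: b = 3.2327, SE = 0.4236 for saturated fat intake.
df = n − k − 1 = 32 − 3 − 1 = 28.
t* = t_{0.025, 28} = 2.048407.
Margin = t* × SE = 2.048407 × 0.4236 = 0.867705.
CI: 3.2327 ± 0.867705 → (2.3650, 4.1004).

(2.3650, 4.1004)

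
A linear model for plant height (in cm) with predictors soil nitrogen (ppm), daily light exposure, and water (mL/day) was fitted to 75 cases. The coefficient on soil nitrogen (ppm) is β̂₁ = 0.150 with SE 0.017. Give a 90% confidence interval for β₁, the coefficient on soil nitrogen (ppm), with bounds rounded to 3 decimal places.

(0.122, 0.178)

df = n − k − 1 = 75 − 3 − 1 = 71.
t* = t_{0.05, 71} = 1.6666.
Margin = t* × SE = 1.6666 × 0.017 = 0.02833.
CI: 0.150 ± 0.02833 → (0.122, 0.178).
With 90% confidence, each one-unit increase in soil nitrogen (ppm) is associated with a change of between 0.122 and 0.178 cm in plant height, holding the other predictors fixed.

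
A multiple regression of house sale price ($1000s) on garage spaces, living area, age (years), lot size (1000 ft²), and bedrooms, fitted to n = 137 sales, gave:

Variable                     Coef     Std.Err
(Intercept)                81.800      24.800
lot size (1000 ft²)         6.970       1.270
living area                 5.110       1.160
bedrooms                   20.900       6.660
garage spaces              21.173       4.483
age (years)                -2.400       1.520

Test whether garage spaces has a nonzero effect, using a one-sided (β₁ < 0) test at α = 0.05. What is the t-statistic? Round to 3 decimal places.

t = 4.723

Read off: b = 21.173, SE = 4.483 for garage spaces.
H₀: β₁ = 0 vs H₁: β₁ < 0.
t = 21.173 / 4.483 = 4.723.
df = n − k − 1 = 137 − 5 − 1 = 131.
One-sided p ≈ 1.0000, which is ≥ 0.05, so fail to reject H₀.
The data do not give significant evidence that the true slope on garage spaces is negative, holding the other predictors fixed.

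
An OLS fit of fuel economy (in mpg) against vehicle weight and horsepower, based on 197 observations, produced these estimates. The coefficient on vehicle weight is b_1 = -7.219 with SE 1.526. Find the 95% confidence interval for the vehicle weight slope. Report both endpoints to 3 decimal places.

df = n − k − 1 = 197 − 2 − 1 = 194.
t* = t_{0.025, 194} = 1.972268.
Margin = t* × SE = 1.972268 × 1.526 = 3.00968.
CI: -7.219 ± 3.00968 → (-10.229, -4.209).
With 95% confidence, each one-unit increase in vehicle weight is associated with a change of between -10.229 and -4.209 mpg in fuel economy, holding the other predictors fixed.

(-10.229, -4.209)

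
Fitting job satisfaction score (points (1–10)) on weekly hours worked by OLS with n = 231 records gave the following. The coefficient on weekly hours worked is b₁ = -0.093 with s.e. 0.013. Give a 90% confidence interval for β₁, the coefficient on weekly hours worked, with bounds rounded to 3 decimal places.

df = n − 2 = 231 − 2 = 229.
t* = t_{0.05, 229} = 1.651535.
Margin = t* × SE = 1.651535 × 0.013 = 0.02147.
CI: -0.093 ± 0.02147 → (-0.114, -0.072).
With 90% confidence, each one-unit increase in weekly hours worked is associated with a change of between -0.114 and -0.072 points (1–10) in job satisfaction score.

(-0.114, -0.072)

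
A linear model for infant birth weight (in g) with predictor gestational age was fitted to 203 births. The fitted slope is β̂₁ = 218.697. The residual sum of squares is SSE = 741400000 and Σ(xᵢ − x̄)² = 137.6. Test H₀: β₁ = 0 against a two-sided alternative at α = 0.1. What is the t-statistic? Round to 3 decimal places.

MSE = SSE/(n − 2) = 741400000/201 = 3.68856e+06.
SE(β̂₁) = √(MSE/Sₓₓ) = √(3.68856e+06/137.6) = 163.727.
t = 218.697 / 163.727 = 1.336.
df = n − 2 = 201.
Two-sided p ≈ 0.1831, which is ≥ 0.1, so fail to reject H₀.
The data do not give significant evidence of an association between gestational age and infant birth weight.

t = 1.336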